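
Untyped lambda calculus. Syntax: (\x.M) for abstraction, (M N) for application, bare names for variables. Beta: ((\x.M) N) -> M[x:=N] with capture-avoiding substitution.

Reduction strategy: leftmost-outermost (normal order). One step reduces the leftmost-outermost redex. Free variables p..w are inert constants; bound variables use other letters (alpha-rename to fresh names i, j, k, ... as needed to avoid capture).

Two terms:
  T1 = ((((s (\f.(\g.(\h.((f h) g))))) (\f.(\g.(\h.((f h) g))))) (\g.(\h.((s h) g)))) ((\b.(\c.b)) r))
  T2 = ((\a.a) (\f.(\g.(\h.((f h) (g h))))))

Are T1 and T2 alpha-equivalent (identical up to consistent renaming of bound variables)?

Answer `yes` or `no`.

Answer: no

Derivation:
Term 1: ((((s (\f.(\g.(\h.((f h) g))))) (\f.(\g.(\h.((f h) g))))) (\g.(\h.((s h) g)))) ((\b.(\c.b)) r))
Term 2: ((\a.a) (\f.(\g.(\h.((f h) (g h))))))
Alpha-equivalence: compare structure up to binder renaming.
Result: False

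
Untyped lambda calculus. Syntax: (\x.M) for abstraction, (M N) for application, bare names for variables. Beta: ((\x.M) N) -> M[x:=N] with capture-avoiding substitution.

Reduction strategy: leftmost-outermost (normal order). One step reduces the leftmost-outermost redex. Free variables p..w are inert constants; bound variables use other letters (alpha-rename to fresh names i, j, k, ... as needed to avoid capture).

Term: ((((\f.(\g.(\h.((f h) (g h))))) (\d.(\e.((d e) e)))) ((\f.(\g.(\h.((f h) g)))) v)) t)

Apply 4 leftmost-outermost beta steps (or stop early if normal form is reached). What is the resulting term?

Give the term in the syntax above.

Step 0: ((((\f.(\g.(\h.((f h) (g h))))) (\d.(\e.((d e) e)))) ((\f.(\g.(\h.((f h) g)))) v)) t)
Step 1: (((\g.(\h.(((\d.(\e.((d e) e))) h) (g h)))) ((\f.(\g.(\h.((f h) g)))) v)) t)
Step 2: ((\h.(((\d.(\e.((d e) e))) h) (((\f.(\g.(\h.((f h) g)))) v) h))) t)
Step 3: (((\d.(\e.((d e) e))) t) (((\f.(\g.(\h.((f h) g)))) v) t))
Step 4: ((\e.((t e) e)) (((\f.(\g.(\h.((f h) g)))) v) t))

Answer: ((\e.((t e) e)) (((\f.(\g.(\h.((f h) g)))) v) t))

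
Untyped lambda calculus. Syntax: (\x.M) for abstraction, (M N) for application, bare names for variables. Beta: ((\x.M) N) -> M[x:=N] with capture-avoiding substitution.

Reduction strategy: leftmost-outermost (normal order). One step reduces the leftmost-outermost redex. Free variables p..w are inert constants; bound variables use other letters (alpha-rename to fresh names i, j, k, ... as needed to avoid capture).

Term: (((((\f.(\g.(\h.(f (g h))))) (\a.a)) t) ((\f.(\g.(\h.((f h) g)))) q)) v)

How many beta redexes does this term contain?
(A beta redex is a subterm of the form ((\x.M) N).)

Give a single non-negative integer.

Answer: 2

Derivation:
Term: (((((\f.(\g.(\h.(f (g h))))) (\a.a)) t) ((\f.(\g.(\h.((f h) g)))) q)) v)
  Redex: ((\f.(\g.(\h.(f (g h))))) (\a.a))
  Redex: ((\f.(\g.(\h.((f h) g)))) q)
Total redexes: 2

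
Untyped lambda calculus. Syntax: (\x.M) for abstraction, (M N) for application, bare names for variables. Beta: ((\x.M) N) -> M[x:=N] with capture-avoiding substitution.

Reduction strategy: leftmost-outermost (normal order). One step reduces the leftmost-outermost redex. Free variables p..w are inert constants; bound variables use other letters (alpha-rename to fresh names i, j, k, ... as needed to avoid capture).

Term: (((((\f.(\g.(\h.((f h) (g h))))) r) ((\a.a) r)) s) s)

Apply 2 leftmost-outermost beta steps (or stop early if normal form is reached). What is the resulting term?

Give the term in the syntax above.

Step 0: (((((\f.(\g.(\h.((f h) (g h))))) r) ((\a.a) r)) s) s)
Step 1: ((((\g.(\h.((r h) (g h)))) ((\a.a) r)) s) s)
Step 2: (((\h.((r h) (((\a.a) r) h))) s) s)

Answer: (((\h.((r h) (((\a.a) r) h))) s) s)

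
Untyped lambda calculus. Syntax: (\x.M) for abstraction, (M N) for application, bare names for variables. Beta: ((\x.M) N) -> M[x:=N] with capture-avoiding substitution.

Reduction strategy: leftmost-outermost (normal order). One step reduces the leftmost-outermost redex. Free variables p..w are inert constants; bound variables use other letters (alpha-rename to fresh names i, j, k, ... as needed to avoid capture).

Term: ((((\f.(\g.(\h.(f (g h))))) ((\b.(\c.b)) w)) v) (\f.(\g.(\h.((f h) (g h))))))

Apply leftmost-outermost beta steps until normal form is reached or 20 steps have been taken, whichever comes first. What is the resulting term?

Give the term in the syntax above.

Step 0: ((((\f.(\g.(\h.(f (g h))))) ((\b.(\c.b)) w)) v) (\f.(\g.(\h.((f h) (g h))))))
Step 1: (((\g.(\h.(((\b.(\c.b)) w) (g h)))) v) (\f.(\g.(\h.((f h) (g h))))))
Step 2: ((\h.(((\b.(\c.b)) w) (v h))) (\f.(\g.(\h.((f h) (g h))))))
Step 3: (((\b.(\c.b)) w) (v (\f.(\g.(\h.((f h) (g h)))))))
Step 4: ((\c.w) (v (\f.(\g.(\h.((f h) (g h)))))))
Step 5: w

Answer: w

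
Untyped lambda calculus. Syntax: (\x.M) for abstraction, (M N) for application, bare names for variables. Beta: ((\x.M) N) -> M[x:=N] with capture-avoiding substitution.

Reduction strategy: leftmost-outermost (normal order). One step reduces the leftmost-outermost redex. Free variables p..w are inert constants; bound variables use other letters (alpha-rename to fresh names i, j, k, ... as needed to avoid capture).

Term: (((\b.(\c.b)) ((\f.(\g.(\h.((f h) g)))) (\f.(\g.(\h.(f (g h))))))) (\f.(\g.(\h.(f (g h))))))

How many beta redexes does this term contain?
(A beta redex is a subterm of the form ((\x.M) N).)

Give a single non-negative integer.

Term: (((\b.(\c.b)) ((\f.(\g.(\h.((f h) g)))) (\f.(\g.(\h.(f (g h))))))) (\f.(\g.(\h.(f (g h))))))
  Redex: ((\b.(\c.b)) ((\f.(\g.(\h.((f h) g)))) (\f.(\g.(\h.(f (g h)))))))
  Redex: ((\f.(\g.(\h.((f h) g)))) (\f.(\g.(\h.(f (g h))))))
Total redexes: 2

Answer: 2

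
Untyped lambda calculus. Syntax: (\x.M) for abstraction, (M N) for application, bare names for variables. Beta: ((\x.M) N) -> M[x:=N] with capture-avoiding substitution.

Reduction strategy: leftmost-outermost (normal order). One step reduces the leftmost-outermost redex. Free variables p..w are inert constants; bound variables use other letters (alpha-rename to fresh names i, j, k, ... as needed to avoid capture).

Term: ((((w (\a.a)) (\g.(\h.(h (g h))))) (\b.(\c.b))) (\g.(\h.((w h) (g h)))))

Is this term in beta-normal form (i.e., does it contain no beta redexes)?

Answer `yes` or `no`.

Answer: yes

Derivation:
Term: ((((w (\a.a)) (\g.(\h.(h (g h))))) (\b.(\c.b))) (\g.(\h.((w h) (g h)))))
No beta redexes found.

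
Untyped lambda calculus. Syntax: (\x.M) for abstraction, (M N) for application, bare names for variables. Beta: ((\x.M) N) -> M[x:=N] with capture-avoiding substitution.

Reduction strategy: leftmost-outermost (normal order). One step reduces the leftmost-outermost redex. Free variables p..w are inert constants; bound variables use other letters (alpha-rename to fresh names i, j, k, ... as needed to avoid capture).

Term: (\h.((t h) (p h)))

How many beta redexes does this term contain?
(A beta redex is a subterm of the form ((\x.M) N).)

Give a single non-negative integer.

Answer: 0

Derivation:
Term: (\h.((t h) (p h)))
  (no redexes)
Total redexes: 0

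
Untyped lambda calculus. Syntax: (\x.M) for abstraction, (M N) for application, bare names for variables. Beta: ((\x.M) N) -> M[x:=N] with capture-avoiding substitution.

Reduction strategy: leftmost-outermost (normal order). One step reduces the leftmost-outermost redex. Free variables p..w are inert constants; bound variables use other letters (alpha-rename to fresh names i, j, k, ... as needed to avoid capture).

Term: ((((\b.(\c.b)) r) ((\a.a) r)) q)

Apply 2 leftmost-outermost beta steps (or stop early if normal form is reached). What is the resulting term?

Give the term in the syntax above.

Step 0: ((((\b.(\c.b)) r) ((\a.a) r)) q)
Step 1: (((\c.r) ((\a.a) r)) q)
Step 2: (r q)

Answer: (r q)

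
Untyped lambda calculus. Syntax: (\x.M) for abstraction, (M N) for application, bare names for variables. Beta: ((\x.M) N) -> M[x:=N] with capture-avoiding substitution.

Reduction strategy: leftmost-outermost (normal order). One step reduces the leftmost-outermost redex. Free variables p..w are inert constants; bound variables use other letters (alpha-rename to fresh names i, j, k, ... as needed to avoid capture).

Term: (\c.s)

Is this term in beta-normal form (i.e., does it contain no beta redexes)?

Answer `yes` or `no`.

Term: (\c.s)
No beta redexes found.

Answer: yes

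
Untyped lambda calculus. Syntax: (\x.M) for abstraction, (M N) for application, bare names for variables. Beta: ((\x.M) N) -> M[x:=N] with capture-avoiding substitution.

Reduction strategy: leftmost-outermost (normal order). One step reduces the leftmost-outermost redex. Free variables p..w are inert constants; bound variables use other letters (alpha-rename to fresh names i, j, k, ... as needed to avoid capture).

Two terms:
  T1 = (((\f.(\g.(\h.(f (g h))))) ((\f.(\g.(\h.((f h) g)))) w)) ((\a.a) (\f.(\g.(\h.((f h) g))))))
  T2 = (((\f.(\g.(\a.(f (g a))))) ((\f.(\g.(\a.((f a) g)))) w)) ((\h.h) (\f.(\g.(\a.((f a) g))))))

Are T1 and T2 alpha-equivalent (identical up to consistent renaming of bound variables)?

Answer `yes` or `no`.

Answer: yes

Derivation:
Term 1: (((\f.(\g.(\h.(f (g h))))) ((\f.(\g.(\h.((f h) g)))) w)) ((\a.a) (\f.(\g.(\h.((f h) g))))))
Term 2: (((\f.(\g.(\a.(f (g a))))) ((\f.(\g.(\a.((f a) g)))) w)) ((\h.h) (\f.(\g.(\a.((f a) g))))))
Alpha-equivalence: compare structure up to binder renaming.
Result: True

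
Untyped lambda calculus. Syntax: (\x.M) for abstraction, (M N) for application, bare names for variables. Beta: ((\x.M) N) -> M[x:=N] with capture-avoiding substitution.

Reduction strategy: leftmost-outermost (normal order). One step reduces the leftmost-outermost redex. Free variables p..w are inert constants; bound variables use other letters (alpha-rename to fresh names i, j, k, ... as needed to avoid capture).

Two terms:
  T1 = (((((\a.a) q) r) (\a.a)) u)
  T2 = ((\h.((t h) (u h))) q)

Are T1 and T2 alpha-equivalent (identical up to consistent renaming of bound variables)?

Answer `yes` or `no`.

Answer: no

Derivation:
Term 1: (((((\a.a) q) r) (\a.a)) u)
Term 2: ((\h.((t h) (u h))) q)
Alpha-equivalence: compare structure up to binder renaming.
Result: False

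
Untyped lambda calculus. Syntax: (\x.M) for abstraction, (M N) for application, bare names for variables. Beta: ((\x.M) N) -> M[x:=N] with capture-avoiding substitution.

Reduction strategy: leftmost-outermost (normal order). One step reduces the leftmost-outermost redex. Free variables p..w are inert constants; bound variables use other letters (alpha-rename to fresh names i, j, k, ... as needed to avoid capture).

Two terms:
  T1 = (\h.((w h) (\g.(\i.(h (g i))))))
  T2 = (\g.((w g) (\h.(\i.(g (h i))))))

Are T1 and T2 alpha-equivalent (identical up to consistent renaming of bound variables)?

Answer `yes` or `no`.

Answer: yes

Derivation:
Term 1: (\h.((w h) (\g.(\i.(h (g i))))))
Term 2: (\g.((w g) (\h.(\i.(g (h i))))))
Alpha-equivalence: compare structure up to binder renaming.
Result: True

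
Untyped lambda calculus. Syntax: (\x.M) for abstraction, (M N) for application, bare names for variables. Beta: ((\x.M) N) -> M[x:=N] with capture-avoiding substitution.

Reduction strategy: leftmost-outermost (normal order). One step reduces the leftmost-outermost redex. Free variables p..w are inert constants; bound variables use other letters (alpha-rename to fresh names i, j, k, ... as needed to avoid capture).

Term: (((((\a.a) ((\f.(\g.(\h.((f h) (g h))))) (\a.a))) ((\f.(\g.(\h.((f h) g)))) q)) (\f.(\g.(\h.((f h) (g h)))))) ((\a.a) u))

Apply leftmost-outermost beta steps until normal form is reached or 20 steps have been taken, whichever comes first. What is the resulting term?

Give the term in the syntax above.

Step 0: (((((\a.a) ((\f.(\g.(\h.((f h) (g h))))) (\a.a))) ((\f.(\g.(\h.((f h) g)))) q)) (\f.(\g.(\h.((f h) (g h)))))) ((\a.a) u))
Step 1: (((((\f.(\g.(\h.((f h) (g h))))) (\a.a)) ((\f.(\g.(\h.((f h) g)))) q)) (\f.(\g.(\h.((f h) (g h)))))) ((\a.a) u))
Step 2: ((((\g.(\h.(((\a.a) h) (g h)))) ((\f.(\g.(\h.((f h) g)))) q)) (\f.(\g.(\h.((f h) (g h)))))) ((\a.a) u))
Step 3: (((\h.(((\a.a) h) (((\f.(\g.(\h.((f h) g)))) q) h))) (\f.(\g.(\h.((f h) (g h)))))) ((\a.a) u))
Step 4: ((((\a.a) (\f.(\g.(\h.((f h) (g h)))))) (((\f.(\g.(\h.((f h) g)))) q) (\f.(\g.(\h.((f h) (g h))))))) ((\a.a) u))
Step 5: (((\f.(\g.(\h.((f h) (g h))))) (((\f.(\g.(\h.((f h) g)))) q) (\f.(\g.(\h.((f h) (g h))))))) ((\a.a) u))
Step 6: ((\g.(\h.(((((\f.(\g.(\h.((f h) g)))) q) (\f.(\g.(\h.((f h) (g h)))))) h) (g h)))) ((\a.a) u))
Step 7: (\h.(((((\f.(\g.(\h.((f h) g)))) q) (\f.(\g.(\h.((f h) (g h)))))) h) (((\a.a) u) h)))
Step 8: (\h.((((\g.(\h.((q h) g))) (\f.(\g.(\h.((f h) (g h)))))) h) (((\a.a) u) h)))
Step 9: (\h.(((\h.((q h) (\f.(\g.(\h.((f h) (g h))))))) h) (((\a.a) u) h)))
Step 10: (\h.(((q h) (\f.(\g.(\h.((f h) (g h)))))) (((\a.a) u) h)))
Step 11: (\h.(((q h) (\f.(\g.(\h.((f h) (g h)))))) (u h)))

Answer: (\h.(((q h) (\f.(\g.(\h.((f h) (g h)))))) (u h)))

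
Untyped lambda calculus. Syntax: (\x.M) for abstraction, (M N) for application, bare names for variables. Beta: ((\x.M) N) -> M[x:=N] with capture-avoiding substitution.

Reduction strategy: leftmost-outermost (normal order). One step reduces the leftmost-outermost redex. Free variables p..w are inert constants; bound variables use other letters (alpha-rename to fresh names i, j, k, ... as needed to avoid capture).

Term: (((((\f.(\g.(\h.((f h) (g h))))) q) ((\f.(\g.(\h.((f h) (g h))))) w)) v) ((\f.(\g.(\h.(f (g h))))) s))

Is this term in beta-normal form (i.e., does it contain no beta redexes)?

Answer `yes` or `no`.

Answer: no

Derivation:
Term: (((((\f.(\g.(\h.((f h) (g h))))) q) ((\f.(\g.(\h.((f h) (g h))))) w)) v) ((\f.(\g.(\h.(f (g h))))) s))
Found 3 beta redex(es).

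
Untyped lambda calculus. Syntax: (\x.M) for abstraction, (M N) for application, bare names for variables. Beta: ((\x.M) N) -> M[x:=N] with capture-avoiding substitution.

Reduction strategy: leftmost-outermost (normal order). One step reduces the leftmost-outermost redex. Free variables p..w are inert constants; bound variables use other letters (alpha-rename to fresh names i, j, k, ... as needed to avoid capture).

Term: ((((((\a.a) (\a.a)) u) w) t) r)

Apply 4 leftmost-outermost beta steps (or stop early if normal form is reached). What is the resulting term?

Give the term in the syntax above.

Answer: (((u w) t) r)

Derivation:
Step 0: ((((((\a.a) (\a.a)) u) w) t) r)
Step 1: (((((\a.a) u) w) t) r)
Step 2: (((u w) t) r)
Step 3: (normal form reached)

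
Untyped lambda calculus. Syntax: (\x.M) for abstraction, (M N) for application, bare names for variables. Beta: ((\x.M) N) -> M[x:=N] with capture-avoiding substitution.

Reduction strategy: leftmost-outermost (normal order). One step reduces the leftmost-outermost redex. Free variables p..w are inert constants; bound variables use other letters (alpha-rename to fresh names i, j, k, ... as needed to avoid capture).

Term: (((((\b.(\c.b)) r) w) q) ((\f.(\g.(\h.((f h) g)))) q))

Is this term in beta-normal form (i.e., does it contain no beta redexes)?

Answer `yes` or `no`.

Answer: no

Derivation:
Term: (((((\b.(\c.b)) r) w) q) ((\f.(\g.(\h.((f h) g)))) q))
Found 2 beta redex(es).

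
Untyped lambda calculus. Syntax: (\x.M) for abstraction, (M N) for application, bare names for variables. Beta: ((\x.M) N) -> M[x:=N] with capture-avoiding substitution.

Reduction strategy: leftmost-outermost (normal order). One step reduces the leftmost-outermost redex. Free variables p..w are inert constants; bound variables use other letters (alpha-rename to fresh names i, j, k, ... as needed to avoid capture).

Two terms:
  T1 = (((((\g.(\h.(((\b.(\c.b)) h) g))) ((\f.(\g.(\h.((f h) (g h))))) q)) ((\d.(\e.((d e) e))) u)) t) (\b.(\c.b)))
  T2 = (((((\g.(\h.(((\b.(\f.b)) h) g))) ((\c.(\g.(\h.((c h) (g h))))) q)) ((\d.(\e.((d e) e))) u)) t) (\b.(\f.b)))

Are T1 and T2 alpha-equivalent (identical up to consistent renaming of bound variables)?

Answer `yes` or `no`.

Answer: yes

Derivation:
Term 1: (((((\g.(\h.(((\b.(\c.b)) h) g))) ((\f.(\g.(\h.((f h) (g h))))) q)) ((\d.(\e.((d e) e))) u)) t) (\b.(\c.b)))
Term 2: (((((\g.(\h.(((\b.(\f.b)) h) g))) ((\c.(\g.(\h.((c h) (g h))))) q)) ((\d.(\e.((d e) e))) u)) t) (\b.(\f.b)))
Alpha-equivalence: compare structure up to binder renaming.
Result: True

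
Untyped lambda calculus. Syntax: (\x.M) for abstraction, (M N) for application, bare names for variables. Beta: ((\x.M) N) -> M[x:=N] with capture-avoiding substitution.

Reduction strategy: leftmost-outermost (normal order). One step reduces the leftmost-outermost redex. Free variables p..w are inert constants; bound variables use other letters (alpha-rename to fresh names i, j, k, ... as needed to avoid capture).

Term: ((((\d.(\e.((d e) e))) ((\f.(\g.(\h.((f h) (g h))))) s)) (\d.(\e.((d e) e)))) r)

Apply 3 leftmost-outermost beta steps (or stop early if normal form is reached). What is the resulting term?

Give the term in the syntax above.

Answer: ((((\g.(\h.((s h) (g h)))) (\d.(\e.((d e) e)))) (\d.(\e.((d e) e)))) r)

Derivation:
Step 0: ((((\d.(\e.((d e) e))) ((\f.(\g.(\h.((f h) (g h))))) s)) (\d.(\e.((d e) e)))) r)
Step 1: (((\e.((((\f.(\g.(\h.((f h) (g h))))) s) e) e)) (\d.(\e.((d e) e)))) r)
Step 2: (((((\f.(\g.(\h.((f h) (g h))))) s) (\d.(\e.((d e) e)))) (\d.(\e.((d e) e)))) r)
Step 3: ((((\g.(\h.((s h) (g h)))) (\d.(\e.((d e) e)))) (\d.(\e.((d e) e)))) r)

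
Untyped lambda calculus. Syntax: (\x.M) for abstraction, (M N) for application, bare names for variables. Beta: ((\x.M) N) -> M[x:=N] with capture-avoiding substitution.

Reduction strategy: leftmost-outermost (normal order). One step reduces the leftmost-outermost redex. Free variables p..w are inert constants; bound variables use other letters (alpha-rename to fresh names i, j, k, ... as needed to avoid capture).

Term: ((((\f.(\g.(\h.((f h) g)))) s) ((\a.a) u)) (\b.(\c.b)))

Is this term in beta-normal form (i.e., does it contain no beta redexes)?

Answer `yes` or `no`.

Term: ((((\f.(\g.(\h.((f h) g)))) s) ((\a.a) u)) (\b.(\c.b)))
Found 2 beta redex(es).

Answer: no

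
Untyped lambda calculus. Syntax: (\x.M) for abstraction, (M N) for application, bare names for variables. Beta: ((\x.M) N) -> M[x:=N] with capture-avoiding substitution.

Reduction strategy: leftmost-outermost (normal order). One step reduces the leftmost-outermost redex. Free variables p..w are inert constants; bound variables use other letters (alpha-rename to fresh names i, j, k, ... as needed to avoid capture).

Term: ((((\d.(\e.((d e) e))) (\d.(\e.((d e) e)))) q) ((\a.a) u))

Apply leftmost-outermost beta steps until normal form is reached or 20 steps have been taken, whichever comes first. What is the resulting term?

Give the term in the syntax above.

Step 0: ((((\d.(\e.((d e) e))) (\d.(\e.((d e) e)))) q) ((\a.a) u))
Step 1: (((\e.(((\d.(\e.((d e) e))) e) e)) q) ((\a.a) u))
Step 2: ((((\d.(\e.((d e) e))) q) q) ((\a.a) u))
Step 3: (((\e.((q e) e)) q) ((\a.a) u))
Step 4: (((q q) q) ((\a.a) u))
Step 5: (((q q) q) u)

Answer: (((q q) q) u)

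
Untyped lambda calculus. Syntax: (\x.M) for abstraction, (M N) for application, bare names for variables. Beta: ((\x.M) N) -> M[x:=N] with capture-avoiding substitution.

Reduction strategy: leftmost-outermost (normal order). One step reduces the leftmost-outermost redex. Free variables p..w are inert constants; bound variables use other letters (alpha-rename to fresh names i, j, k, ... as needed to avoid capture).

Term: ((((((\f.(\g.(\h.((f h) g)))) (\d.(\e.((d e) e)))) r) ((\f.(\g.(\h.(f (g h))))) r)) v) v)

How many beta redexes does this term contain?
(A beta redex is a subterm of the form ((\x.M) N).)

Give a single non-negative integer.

Term: ((((((\f.(\g.(\h.((f h) g)))) (\d.(\e.((d e) e)))) r) ((\f.(\g.(\h.(f (g h))))) r)) v) v)
  Redex: ((\f.(\g.(\h.((f h) g)))) (\d.(\e.((d e) e))))
  Redex: ((\f.(\g.(\h.(f (g h))))) r)
Total redexes: 2

Answer: 2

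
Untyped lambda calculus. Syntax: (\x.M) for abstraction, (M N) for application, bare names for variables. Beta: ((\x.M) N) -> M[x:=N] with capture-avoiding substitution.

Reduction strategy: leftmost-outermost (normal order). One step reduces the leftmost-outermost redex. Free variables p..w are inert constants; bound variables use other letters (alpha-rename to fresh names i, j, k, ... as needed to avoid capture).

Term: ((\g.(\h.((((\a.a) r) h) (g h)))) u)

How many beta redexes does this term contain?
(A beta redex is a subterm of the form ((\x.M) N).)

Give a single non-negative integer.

Answer: 2

Derivation:
Term: ((\g.(\h.((((\a.a) r) h) (g h)))) u)
  Redex: ((\g.(\h.((((\a.a) r) h) (g h)))) u)
  Redex: ((\a.a) r)
Total redexes: 2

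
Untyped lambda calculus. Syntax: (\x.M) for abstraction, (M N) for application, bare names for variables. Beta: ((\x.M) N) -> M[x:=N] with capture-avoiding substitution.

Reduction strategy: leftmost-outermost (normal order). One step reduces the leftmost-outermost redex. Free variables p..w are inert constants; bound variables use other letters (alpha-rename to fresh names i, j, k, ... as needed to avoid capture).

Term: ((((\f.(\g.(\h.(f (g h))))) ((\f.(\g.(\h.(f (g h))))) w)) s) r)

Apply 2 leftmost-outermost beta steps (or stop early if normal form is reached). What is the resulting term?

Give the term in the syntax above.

Answer: ((\h.(((\f.(\g.(\h.(f (g h))))) w) (s h))) r)

Derivation:
Step 0: ((((\f.(\g.(\h.(f (g h))))) ((\f.(\g.(\h.(f (g h))))) w)) s) r)
Step 1: (((\g.(\h.(((\f.(\g.(\h.(f (g h))))) w) (g h)))) s) r)
Step 2: ((\h.(((\f.(\g.(\h.(f (g h))))) w) (s h))) r)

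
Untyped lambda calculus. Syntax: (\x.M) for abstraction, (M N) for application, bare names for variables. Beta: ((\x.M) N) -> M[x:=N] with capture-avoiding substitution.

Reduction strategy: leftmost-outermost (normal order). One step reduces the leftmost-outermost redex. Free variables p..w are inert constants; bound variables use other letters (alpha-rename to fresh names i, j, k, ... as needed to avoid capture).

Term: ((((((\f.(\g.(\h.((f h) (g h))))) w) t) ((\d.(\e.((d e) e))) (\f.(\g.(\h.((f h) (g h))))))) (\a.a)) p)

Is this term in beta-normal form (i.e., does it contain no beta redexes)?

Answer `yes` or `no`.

Answer: no

Derivation:
Term: ((((((\f.(\g.(\h.((f h) (g h))))) w) t) ((\d.(\e.((d e) e))) (\f.(\g.(\h.((f h) (g h))))))) (\a.a)) p)
Found 2 beta redex(es).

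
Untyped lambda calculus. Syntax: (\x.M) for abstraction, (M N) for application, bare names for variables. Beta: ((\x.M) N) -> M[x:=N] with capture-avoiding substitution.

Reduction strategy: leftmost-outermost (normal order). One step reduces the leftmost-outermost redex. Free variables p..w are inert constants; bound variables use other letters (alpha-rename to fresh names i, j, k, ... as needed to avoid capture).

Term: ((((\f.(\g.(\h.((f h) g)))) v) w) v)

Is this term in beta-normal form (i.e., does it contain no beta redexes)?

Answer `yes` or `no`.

Answer: no

Derivation:
Term: ((((\f.(\g.(\h.((f h) g)))) v) w) v)
Found 1 beta redex(es).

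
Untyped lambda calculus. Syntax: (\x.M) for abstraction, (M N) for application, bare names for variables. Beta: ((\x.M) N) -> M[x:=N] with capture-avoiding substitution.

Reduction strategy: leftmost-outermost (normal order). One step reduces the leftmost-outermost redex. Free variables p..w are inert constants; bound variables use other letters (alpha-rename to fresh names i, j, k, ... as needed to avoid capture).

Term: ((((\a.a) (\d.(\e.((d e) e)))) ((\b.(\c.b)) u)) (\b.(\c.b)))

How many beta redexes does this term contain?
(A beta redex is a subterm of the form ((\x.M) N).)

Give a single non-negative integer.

Answer: 2

Derivation:
Term: ((((\a.a) (\d.(\e.((d e) e)))) ((\b.(\c.b)) u)) (\b.(\c.b)))
  Redex: ((\a.a) (\d.(\e.((d e) e))))
  Redex: ((\b.(\c.b)) u)
Total redexes: 2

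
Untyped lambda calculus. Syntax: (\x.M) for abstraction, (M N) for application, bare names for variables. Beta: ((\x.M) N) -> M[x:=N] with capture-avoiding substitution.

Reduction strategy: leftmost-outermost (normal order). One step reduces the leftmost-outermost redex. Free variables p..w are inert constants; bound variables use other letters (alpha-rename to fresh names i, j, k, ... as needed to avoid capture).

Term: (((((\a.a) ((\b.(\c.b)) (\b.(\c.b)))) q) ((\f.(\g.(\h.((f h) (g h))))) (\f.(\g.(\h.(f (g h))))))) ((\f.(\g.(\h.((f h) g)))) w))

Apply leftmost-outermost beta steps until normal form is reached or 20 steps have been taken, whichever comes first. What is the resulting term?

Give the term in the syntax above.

Answer: (\g.(\h.(\i.(h ((g h) i)))))

Derivation:
Step 0: (((((\a.a) ((\b.(\c.b)) (\b.(\c.b)))) q) ((\f.(\g.(\h.((f h) (g h))))) (\f.(\g.(\h.(f (g h))))))) ((\f.(\g.(\h.((f h) g)))) w))
Step 1: (((((\b.(\c.b)) (\b.(\c.b))) q) ((\f.(\g.(\h.((f h) (g h))))) (\f.(\g.(\h.(f (g h))))))) ((\f.(\g.(\h.((f h) g)))) w))
Step 2: ((((\c.(\b.(\c.b))) q) ((\f.(\g.(\h.((f h) (g h))))) (\f.(\g.(\h.(f (g h))))))) ((\f.(\g.(\h.((f h) g)))) w))
Step 3: (((\b.(\c.b)) ((\f.(\g.(\h.((f h) (g h))))) (\f.(\g.(\h.(f (g h))))))) ((\f.(\g.(\h.((f h) g)))) w))
Step 4: ((\c.((\f.(\g.(\h.((f h) (g h))))) (\f.(\g.(\h.(f (g h))))))) ((\f.(\g.(\h.((f h) g)))) w))
Step 5: ((\f.(\g.(\h.((f h) (g h))))) (\f.(\g.(\h.(f (g h))))))
Step 6: (\g.(\h.(((\f.(\g.(\h.(f (g h))))) h) (g h))))
Step 7: (\g.(\h.((\g.(\i.(h (g i)))) (g h))))
Step 8: (\g.(\h.(\i.(h ((g h) i)))))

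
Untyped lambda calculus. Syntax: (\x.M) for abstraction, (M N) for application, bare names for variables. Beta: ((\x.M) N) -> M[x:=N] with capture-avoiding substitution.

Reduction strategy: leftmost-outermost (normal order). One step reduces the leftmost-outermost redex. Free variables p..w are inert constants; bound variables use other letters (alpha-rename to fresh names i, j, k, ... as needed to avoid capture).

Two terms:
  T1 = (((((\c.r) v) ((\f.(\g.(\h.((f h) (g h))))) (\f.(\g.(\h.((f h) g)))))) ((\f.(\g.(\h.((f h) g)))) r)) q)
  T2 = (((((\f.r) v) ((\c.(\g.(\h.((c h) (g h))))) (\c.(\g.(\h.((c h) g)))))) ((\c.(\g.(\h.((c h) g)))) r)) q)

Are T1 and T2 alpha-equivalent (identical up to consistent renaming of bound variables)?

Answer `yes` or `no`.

Answer: yes

Derivation:
Term 1: (((((\c.r) v) ((\f.(\g.(\h.((f h) (g h))))) (\f.(\g.(\h.((f h) g)))))) ((\f.(\g.(\h.((f h) g)))) r)) q)
Term 2: (((((\f.r) v) ((\c.(\g.(\h.((c h) (g h))))) (\c.(\g.(\h.((c h) g)))))) ((\c.(\g.(\h.((c h) g)))) r)) q)
Alpha-equivalence: compare structure up to binder renaming.
Result: True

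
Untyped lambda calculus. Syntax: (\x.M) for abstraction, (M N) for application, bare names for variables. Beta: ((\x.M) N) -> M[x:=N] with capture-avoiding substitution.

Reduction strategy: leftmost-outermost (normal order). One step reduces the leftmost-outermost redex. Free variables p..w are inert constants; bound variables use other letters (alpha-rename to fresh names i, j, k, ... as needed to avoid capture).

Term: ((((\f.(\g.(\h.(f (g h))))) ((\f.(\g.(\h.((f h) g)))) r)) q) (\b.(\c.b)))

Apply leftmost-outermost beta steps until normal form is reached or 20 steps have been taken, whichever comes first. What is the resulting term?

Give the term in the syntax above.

Step 0: ((((\f.(\g.(\h.(f (g h))))) ((\f.(\g.(\h.((f h) g)))) r)) q) (\b.(\c.b)))
Step 1: (((\g.(\h.(((\f.(\g.(\h.((f h) g)))) r) (g h)))) q) (\b.(\c.b)))
Step 2: ((\h.(((\f.(\g.(\h.((f h) g)))) r) (q h))) (\b.(\c.b)))
Step 3: (((\f.(\g.(\h.((f h) g)))) r) (q (\b.(\c.b))))
Step 4: ((\g.(\h.((r h) g))) (q (\b.(\c.b))))
Step 5: (\h.((r h) (q (\b.(\c.b)))))

Answer: (\h.((r h) (q (\b.(\c.b)))))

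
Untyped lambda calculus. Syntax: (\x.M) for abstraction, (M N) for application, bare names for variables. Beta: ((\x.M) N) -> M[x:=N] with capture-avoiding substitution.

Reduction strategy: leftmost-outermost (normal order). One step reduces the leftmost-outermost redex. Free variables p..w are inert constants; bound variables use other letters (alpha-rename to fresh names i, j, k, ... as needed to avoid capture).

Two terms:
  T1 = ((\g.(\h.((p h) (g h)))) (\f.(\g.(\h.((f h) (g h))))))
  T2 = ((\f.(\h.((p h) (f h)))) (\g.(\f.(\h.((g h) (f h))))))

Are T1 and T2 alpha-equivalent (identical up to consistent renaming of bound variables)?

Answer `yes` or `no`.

Term 1: ((\g.(\h.((p h) (g h)))) (\f.(\g.(\h.((f h) (g h))))))
Term 2: ((\f.(\h.((p h) (f h)))) (\g.(\f.(\h.((g h) (f h))))))
Alpha-equivalence: compare structure up to binder renaming.
Result: True

Answer: yes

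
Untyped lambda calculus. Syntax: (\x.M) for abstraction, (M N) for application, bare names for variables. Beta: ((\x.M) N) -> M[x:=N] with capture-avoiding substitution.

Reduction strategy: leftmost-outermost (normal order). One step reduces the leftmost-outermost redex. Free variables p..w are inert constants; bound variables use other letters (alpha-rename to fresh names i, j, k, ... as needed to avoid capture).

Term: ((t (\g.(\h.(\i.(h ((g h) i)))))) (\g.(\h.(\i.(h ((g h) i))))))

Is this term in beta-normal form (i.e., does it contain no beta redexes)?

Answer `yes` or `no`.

Answer: yes

Derivation:
Term: ((t (\g.(\h.(\i.(h ((g h) i)))))) (\g.(\h.(\i.(h ((g h) i))))))
No beta redexes found.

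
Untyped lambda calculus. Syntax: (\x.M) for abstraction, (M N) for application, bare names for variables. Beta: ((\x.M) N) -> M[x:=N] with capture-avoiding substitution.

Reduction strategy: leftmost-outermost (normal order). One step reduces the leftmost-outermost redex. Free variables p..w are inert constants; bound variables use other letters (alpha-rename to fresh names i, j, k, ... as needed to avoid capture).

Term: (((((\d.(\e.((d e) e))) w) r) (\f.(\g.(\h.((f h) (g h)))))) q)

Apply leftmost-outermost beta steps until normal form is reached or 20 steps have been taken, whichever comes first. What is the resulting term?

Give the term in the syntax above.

Step 0: (((((\d.(\e.((d e) e))) w) r) (\f.(\g.(\h.((f h) (g h)))))) q)
Step 1: ((((\e.((w e) e)) r) (\f.(\g.(\h.((f h) (g h)))))) q)
Step 2: ((((w r) r) (\f.(\g.(\h.((f h) (g h)))))) q)

Answer: ((((w r) r) (\f.(\g.(\h.((f h) (g h)))))) q)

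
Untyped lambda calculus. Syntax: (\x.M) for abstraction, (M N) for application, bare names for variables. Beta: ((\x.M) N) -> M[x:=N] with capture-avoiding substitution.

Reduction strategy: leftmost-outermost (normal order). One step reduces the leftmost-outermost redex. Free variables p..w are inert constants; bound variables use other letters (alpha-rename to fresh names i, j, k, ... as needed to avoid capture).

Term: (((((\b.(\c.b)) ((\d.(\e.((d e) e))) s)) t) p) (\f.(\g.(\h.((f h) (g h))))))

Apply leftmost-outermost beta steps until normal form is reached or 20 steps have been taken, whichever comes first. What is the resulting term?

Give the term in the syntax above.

Answer: (((s p) p) (\f.(\g.(\h.((f h) (g h))))))

Derivation:
Step 0: (((((\b.(\c.b)) ((\d.(\e.((d e) e))) s)) t) p) (\f.(\g.(\h.((f h) (g h))))))
Step 1: ((((\c.((\d.(\e.((d e) e))) s)) t) p) (\f.(\g.(\h.((f h) (g h))))))
Step 2: ((((\d.(\e.((d e) e))) s) p) (\f.(\g.(\h.((f h) (g h))))))
Step 3: (((\e.((s e) e)) p) (\f.(\g.(\h.((f h) (g h))))))
Step 4: (((s p) p) (\f.(\g.(\h.((f h) (g h))))))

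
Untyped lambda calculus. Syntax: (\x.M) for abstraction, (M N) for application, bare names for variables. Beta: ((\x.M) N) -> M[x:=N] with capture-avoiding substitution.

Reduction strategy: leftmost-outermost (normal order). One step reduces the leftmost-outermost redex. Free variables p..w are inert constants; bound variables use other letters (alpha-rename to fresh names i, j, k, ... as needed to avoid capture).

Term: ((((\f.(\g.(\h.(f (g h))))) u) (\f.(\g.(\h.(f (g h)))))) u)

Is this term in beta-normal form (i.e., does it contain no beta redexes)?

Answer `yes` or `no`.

Term: ((((\f.(\g.(\h.(f (g h))))) u) (\f.(\g.(\h.(f (g h)))))) u)
Found 1 beta redex(es).

Answer: no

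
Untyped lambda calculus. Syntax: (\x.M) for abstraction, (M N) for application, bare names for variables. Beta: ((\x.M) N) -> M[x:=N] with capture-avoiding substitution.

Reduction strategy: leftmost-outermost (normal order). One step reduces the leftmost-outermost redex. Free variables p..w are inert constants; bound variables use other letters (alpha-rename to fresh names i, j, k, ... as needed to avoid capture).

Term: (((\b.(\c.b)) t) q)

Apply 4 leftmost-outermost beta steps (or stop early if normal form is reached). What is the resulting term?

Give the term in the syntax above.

Step 0: (((\b.(\c.b)) t) q)
Step 1: ((\c.t) q)
Step 2: t
Step 3: (normal form reached)

Answer: t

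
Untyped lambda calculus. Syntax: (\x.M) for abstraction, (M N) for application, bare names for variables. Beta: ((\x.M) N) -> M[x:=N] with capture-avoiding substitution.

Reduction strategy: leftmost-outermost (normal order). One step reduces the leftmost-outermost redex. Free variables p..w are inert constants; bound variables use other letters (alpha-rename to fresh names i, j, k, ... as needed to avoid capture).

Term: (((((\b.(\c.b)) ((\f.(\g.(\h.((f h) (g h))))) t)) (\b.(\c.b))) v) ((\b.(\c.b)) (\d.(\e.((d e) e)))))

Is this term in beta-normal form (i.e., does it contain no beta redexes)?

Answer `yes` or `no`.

Answer: no

Derivation:
Term: (((((\b.(\c.b)) ((\f.(\g.(\h.((f h) (g h))))) t)) (\b.(\c.b))) v) ((\b.(\c.b)) (\d.(\e.((d e) e)))))
Found 3 beta redex(es).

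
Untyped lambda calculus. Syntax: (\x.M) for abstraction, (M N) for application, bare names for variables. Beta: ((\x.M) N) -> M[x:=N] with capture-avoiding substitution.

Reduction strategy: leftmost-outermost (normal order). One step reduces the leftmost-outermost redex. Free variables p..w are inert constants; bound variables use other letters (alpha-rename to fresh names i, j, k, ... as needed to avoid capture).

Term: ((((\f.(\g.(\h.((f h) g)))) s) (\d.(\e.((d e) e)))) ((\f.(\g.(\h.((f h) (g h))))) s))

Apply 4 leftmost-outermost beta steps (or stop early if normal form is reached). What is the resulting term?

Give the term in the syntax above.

Answer: ((s (\g.(\h.((s h) (g h))))) (\d.(\e.((d e) e))))

Derivation:
Step 0: ((((\f.(\g.(\h.((f h) g)))) s) (\d.(\e.((d e) e)))) ((\f.(\g.(\h.((f h) (g h))))) s))
Step 1: (((\g.(\h.((s h) g))) (\d.(\e.((d e) e)))) ((\f.(\g.(\h.((f h) (g h))))) s))
Step 2: ((\h.((s h) (\d.(\e.((d e) e))))) ((\f.(\g.(\h.((f h) (g h))))) s))
Step 3: ((s ((\f.(\g.(\h.((f h) (g h))))) s)) (\d.(\e.((d e) e))))
Step 4: ((s (\g.(\h.((s h) (g h))))) (\d.(\e.((d e) e))))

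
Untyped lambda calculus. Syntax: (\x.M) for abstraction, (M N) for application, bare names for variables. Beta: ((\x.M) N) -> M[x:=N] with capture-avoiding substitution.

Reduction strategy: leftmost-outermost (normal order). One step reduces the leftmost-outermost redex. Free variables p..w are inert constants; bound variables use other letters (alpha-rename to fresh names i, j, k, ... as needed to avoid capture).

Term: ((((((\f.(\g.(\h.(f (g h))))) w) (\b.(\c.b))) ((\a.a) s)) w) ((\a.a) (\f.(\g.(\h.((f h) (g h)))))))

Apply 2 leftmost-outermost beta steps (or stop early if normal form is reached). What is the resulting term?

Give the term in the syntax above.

Step 0: ((((((\f.(\g.(\h.(f (g h))))) w) (\b.(\c.b))) ((\a.a) s)) w) ((\a.a) (\f.(\g.(\h.((f h) (g h)))))))
Step 1: (((((\g.(\h.(w (g h)))) (\b.(\c.b))) ((\a.a) s)) w) ((\a.a) (\f.(\g.(\h.((f h) (g h)))))))
Step 2: ((((\h.(w ((\b.(\c.b)) h))) ((\a.a) s)) w) ((\a.a) (\f.(\g.(\h.((f h) (g h)))))))

Answer: ((((\h.(w ((\b.(\c.b)) h))) ((\a.a) s)) w) ((\a.a) (\f.(\g.(\h.((f h) (g h)))))))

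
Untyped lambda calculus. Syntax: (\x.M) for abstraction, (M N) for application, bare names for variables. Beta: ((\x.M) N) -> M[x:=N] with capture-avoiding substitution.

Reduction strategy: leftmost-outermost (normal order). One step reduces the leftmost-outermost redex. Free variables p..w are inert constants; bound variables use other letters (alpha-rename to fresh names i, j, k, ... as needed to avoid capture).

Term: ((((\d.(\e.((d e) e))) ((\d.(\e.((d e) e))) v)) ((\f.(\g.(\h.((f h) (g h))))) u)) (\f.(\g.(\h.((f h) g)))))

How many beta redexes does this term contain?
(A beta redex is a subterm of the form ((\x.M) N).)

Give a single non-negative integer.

Answer: 3

Derivation:
Term: ((((\d.(\e.((d e) e))) ((\d.(\e.((d e) e))) v)) ((\f.(\g.(\h.((f h) (g h))))) u)) (\f.(\g.(\h.((f h) g)))))
  Redex: ((\d.(\e.((d e) e))) ((\d.(\e.((d e) e))) v))
  Redex: ((\d.(\e.((d e) e))) v)
  Redex: ((\f.(\g.(\h.((f h) (g h))))) u)
Total redexes: 3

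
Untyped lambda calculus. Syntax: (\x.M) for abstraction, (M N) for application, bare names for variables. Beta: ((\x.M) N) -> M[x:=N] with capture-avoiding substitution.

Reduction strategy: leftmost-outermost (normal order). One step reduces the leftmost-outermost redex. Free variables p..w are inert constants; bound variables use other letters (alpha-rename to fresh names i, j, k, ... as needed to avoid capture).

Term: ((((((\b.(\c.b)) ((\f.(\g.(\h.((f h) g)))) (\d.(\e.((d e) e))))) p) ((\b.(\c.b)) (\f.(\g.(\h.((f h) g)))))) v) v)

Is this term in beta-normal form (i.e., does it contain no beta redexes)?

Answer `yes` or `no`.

Answer: no

Derivation:
Term: ((((((\b.(\c.b)) ((\f.(\g.(\h.((f h) g)))) (\d.(\e.((d e) e))))) p) ((\b.(\c.b)) (\f.(\g.(\h.((f h) g)))))) v) v)
Found 3 beta redex(es).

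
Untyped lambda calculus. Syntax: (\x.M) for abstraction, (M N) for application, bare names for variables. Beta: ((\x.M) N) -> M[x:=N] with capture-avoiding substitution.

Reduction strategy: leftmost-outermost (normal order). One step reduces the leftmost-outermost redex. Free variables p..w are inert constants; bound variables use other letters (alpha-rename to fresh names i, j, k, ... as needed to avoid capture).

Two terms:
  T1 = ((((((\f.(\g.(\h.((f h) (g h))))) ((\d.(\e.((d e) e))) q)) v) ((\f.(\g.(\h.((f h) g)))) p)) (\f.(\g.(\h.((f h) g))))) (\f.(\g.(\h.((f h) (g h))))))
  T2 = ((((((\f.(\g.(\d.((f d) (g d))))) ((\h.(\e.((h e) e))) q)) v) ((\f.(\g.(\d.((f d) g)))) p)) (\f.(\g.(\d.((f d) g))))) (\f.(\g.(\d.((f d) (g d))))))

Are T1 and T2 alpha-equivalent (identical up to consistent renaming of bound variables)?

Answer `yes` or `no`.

Answer: yes

Derivation:
Term 1: ((((((\f.(\g.(\h.((f h) (g h))))) ((\d.(\e.((d e) e))) q)) v) ((\f.(\g.(\h.((f h) g)))) p)) (\f.(\g.(\h.((f h) g))))) (\f.(\g.(\h.((f h) (g h))))))
Term 2: ((((((\f.(\g.(\d.((f d) (g d))))) ((\h.(\e.((h e) e))) q)) v) ((\f.(\g.(\d.((f d) g)))) p)) (\f.(\g.(\d.((f d) g))))) (\f.(\g.(\d.((f d) (g d))))))
Alpha-equivalence: compare structure up to binder renaming.
Result: True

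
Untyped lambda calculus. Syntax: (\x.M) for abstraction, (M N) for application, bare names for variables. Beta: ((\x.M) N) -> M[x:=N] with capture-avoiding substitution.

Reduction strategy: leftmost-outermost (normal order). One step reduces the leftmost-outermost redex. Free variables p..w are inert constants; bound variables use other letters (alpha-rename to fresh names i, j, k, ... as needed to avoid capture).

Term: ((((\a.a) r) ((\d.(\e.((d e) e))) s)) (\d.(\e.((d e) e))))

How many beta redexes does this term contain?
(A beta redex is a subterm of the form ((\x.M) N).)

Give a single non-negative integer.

Term: ((((\a.a) r) ((\d.(\e.((d e) e))) s)) (\d.(\e.((d e) e))))
  Redex: ((\a.a) r)
  Redex: ((\d.(\e.((d e) e))) s)
Total redexes: 2

Answer: 2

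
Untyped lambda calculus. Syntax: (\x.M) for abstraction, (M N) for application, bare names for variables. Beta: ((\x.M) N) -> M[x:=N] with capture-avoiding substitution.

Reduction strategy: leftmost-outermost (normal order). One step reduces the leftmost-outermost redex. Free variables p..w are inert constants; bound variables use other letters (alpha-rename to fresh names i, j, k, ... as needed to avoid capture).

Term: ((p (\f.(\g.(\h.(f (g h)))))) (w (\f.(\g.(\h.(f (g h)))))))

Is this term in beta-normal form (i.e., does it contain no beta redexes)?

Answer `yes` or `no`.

Term: ((p (\f.(\g.(\h.(f (g h)))))) (w (\f.(\g.(\h.(f (g h)))))))
No beta redexes found.

Answer: yes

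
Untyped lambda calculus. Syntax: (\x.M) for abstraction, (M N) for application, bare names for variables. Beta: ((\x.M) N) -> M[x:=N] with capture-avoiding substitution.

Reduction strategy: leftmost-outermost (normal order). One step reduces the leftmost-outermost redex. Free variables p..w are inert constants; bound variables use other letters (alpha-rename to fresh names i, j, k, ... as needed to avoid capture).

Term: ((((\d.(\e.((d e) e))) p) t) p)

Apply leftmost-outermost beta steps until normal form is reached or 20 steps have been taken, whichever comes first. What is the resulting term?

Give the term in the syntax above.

Step 0: ((((\d.(\e.((d e) e))) p) t) p)
Step 1: (((\e.((p e) e)) t) p)
Step 2: (((p t) t) p)

Answer: (((p t) t) p)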